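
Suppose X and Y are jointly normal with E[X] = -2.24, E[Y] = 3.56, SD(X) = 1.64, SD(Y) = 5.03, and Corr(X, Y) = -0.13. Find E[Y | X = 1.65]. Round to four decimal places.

The regression of Y on X has slope ρ·σ_Y/σ_X and passes through (μ_X, μ_Y).
E[Y | X=1.65] = 3.56 + (-0.13)·(5.03/1.64)·(1.65 − (-2.24)) = 3.56 + (-0.39872)·(3.89) = 2.0090.

2.0090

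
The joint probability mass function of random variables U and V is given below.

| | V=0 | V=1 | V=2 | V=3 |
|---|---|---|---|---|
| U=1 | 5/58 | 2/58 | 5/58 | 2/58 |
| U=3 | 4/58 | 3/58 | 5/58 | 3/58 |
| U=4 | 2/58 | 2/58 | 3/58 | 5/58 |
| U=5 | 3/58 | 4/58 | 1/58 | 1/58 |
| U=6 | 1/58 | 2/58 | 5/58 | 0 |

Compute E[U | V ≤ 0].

46/15

P(V ≤ 0) = 15/58.
Σ U·P over the event = 1·(5/58) + 3·(4/58) + 4·(2/58) + 5·(3/58) + 6·(1/58) = 23/29.
E[U | V ≤ 0] = (23/29) / (15/58) = 46/15.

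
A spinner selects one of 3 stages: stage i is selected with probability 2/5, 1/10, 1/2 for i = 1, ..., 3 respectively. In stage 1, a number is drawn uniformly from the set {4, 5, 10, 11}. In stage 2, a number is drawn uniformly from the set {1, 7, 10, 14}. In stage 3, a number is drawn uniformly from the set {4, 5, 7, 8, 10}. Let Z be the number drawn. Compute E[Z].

36/5

E[Z | stage 1] = (4+5+10+11)/4 = 15/2.
E[Z | stage 2] = (1+7+10+14)/4 = 8.
E[Z | stage 3] = (4+5+7+8+10)/5 = 34/5.
By the law of total expectation,
E[Z] = (2/5)·(15/2) + (1/10)·(8) + (1/2)·(34/5) = 36/5.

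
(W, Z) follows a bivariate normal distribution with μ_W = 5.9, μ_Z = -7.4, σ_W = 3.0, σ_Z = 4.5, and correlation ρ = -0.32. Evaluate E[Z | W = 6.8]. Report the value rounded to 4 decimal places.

-7.8320

E[Z | W=x] = μ_Z + ρ(σ_Z/σ_W)(x − μ_W) for jointly normal variables.
E[Z | W=6.8] = -7.4 + (-0.32)·(4.5/3.0)·(6.8 − (5.9)) = -7.4 + (-0.48)·(0.9) = -7.8320.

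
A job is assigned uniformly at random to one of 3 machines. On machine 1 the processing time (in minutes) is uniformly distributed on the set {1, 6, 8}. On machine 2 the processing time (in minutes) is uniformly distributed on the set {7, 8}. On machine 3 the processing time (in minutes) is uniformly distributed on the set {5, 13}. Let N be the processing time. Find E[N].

43/6

E[N | machine 1] = (1+6+8)/3 = 5.
E[N | machine 2] = (7+8)/2 = 15/2.
E[N | machine 3] = (5+13)/2 = 9.
E[N] = (1/3)·(5) + (1/3)·(15/2) + (1/3)·(9) = 43/6.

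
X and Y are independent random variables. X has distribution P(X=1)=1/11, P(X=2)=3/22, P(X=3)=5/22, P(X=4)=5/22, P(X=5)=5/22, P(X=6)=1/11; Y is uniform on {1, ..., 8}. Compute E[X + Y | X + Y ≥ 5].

P(X + Y ≥ 5) = 159/176.
Summing (X+Y)·P(x,y) over outcomes with X + Y ≥ 5 gives 1373/176.
E[X + Y | X + Y ≥ 5] = (1373/176) / (159/176) = 1373/159.

1373/159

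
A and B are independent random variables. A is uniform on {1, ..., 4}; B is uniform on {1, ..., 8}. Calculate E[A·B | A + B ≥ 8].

P(A + B ≥ 8) = 7/16.
Summing AB·P(x,y) over outcomes with A + B ≥ 8 gives 255/32.
E[A·B | A + B ≥ 8] = (255/32) / (7/16) = 255/14.

255/14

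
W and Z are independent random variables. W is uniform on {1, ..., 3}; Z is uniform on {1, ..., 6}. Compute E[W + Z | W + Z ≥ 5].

79/12

P(W + Z ≥ 5) = 2/3.
Summing (W+Z)·P(x,y) over outcomes with W + Z ≥ 5 gives 79/18.
E[W + Z | W + Z ≥ 5] = (79/18) / (2/3) = 79/12.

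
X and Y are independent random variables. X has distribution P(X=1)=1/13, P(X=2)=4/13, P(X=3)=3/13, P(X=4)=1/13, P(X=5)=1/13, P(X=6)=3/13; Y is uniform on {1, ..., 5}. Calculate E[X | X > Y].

P(X > Y) = 32/65.
Summing X·P(x,y) over outcomes with X > Y gives 148/65.
E[X | X > Y] = (148/65) / (32/65) = 37/8.

37/8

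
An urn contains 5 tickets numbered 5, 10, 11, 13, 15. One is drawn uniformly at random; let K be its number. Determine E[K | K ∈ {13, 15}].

14

P(K ∈ {13, 15}) = 2/5.
Σ over the event: 13·1/5 + 15·1/5 = 28/5.
E[K | K ∈ {13, 15}] = (28/5) / (2/5) = 14.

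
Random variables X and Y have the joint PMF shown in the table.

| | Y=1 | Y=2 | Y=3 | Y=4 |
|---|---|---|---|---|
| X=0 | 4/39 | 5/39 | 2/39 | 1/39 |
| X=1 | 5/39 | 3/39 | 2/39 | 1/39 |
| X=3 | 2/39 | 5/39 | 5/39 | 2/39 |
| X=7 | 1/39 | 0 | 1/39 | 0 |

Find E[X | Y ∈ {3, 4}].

P(Y ∈ {3, 4}) = 14/39.
Σ X·P over the event = 0·(2/39) + 0·(1/39) + 1·(2/39) + 1·(1/39) + 3·(5/39) + 3·(2/39) + 7·(1/39) = 31/39.
E[X | Y ∈ {3, 4}] = (31/39) / (14/39) = 31/14.

31/14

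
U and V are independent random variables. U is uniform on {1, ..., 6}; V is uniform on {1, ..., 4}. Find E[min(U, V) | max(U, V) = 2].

4/3

P(max(U, V) = 2) = 1/8.
Summing min(U,V)·P(x,y) over outcomes with max(U, V) = 2 gives 1/6.
E[min(U, V) | max(U, V) = 2] = (1/6) / (1/8) = 4/3.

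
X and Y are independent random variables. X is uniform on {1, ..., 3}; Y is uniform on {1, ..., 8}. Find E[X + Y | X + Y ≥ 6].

P(X + Y ≥ 6) = 5/8.
Summing (X+Y)·P(x,y) over outcomes with X + Y ≥ 6 gives 121/24.
E[X + Y | X + Y ≥ 6] = (121/24) / (5/8) = 121/15.

121/15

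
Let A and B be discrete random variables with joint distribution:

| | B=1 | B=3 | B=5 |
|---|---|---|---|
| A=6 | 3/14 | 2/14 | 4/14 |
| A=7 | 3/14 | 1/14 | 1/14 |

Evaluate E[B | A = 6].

P(A = 6) = 9/14.
Σ B·P over the event = 1·(3/14) + 3·(2/14) + 5·(4/14) = 29/14.
E[B | A = 6] = (29/14) / (9/14) = 29/9.

29/9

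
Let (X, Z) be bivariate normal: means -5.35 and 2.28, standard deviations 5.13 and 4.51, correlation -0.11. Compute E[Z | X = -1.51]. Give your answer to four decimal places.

1.9087

The regression of Z on X has slope ρ·σ_Z/σ_X and passes through (μ_X, μ_Z).
E[Z | X=-1.51] = 2.28 + (-0.11)·(4.51/5.13)·(-1.51 − (-5.35)) = 2.28 + (-0.0967057)·(3.84) = 1.9087.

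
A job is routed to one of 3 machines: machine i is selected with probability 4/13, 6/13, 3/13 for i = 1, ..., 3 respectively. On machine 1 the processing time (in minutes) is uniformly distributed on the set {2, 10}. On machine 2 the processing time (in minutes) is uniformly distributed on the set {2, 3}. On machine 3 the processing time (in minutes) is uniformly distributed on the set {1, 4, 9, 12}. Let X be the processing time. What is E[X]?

E[X | machine 1] = (2+10)/2 = 6.
E[X | machine 2] = (2+3)/2 = 5/2.
E[X | machine 3] = (1+4+9+12)/4 = 13/2.
By the law of total expectation,
E[X] = (4/13)·(6) + (6/13)·(5/2) + (3/13)·(13/2) = 9/2.

9/2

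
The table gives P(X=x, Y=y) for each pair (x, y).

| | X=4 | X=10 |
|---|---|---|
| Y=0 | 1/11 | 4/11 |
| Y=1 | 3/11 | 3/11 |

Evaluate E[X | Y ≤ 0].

44/5

P(Y ≤ 0) = 5/11.
Summing X·P(X=x,Y=y) over the conditioning event gives 4.
E[X | Y ≤ 0] = (4) / (5/11) = 44/5.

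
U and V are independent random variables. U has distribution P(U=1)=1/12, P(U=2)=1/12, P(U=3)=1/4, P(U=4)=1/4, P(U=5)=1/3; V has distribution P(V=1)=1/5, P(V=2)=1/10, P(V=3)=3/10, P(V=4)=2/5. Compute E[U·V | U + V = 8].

P(U + V = 8) = 1/5.
Summing UV·P(x,y) over outcomes with U + V = 8 gives 31/10.
E[U·V | U + V = 8] = (31/10) / (1/5) = 31/2.

31/2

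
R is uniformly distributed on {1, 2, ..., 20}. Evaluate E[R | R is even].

Given R is even, R is equally likely to be any of {2, 4, 6, 8, 10, 12, 14, 16, 18, 20}.
E[R | R is even] = (2 + 4 + 6 + 8 + 10 + 12 + 14 + 16 + 18 + 20) / 10 = 11.

11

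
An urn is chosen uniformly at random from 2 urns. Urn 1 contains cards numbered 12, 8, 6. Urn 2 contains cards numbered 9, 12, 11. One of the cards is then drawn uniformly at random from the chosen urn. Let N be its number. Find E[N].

E[N | urn 1] = (12+8+6)/3 = 26/3.
E[N | urn 2] = (9+12+11)/3 = 32/3.
By the law of total expectation,
E[N] = (1/2)·(26/3) + (1/2)·(32/3) = 29/3.

29/3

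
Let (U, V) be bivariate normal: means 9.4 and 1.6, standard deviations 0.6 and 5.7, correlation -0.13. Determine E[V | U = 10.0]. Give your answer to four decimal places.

The regression of V on U has slope ρ·σ_V/σ_U and passes through (μ_U, μ_V).
E[V | U=10.0] = 1.6 + (-0.13)·(5.7/0.6)·(10.0 − (9.4)) = 1.6 + (-1.235)·(0.6) = 0.8590.

0.8590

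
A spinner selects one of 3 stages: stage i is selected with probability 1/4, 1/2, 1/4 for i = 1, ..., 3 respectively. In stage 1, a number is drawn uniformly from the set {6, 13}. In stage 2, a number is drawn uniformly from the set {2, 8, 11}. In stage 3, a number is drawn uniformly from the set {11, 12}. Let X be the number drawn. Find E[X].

E[X | stage 1] = (6+13)/2 = 19/2.
E[X | stage 2] = (2+8+11)/3 = 7.
E[X | stage 3] = (11+12)/2 = 23/2.
E[X] = (1/4)·(19/2) + (1/2)·(7) + (1/4)·(23/2) = 35/4.

35/4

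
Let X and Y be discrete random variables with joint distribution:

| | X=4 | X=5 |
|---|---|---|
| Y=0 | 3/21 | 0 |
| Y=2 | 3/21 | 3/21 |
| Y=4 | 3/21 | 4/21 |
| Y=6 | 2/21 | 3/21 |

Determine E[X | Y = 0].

P(Y = 0) = 1/7.
Σ X·P over the event = 4·(3/21) = 4/7.
E[X | Y = 0] = (4/7) / (1/7) = 4.

4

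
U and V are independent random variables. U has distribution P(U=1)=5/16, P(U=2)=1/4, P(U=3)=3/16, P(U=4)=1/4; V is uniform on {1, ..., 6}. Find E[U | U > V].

37/11

P(U > V) = 11/48.
Summing U·P(x,y) over outcomes with U > V gives 37/48.
E[U | U > V] = (37/48) / (11/48) = 37/11.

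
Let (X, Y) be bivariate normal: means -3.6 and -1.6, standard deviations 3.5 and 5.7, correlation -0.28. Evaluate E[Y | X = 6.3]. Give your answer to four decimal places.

For a bivariate normal, E[Y | X=x] = μ_Y + ρ·(σ_Y/σ_X)·(x − μ_X).
E[Y | X=6.3] = -1.6 + (-0.28)·(5.7/3.5)·(6.3 − (-3.6)) = -1.6 + (-0.456)·(9.9) = -6.1144.

-6.1144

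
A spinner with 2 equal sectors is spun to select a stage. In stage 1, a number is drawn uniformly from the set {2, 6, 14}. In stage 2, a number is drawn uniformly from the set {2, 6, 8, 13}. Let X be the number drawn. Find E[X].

175/24

E[X | stage 1] = (2+6+14)/3 = 22/3.
E[X | stage 2] = (2+6+8+13)/4 = 29/4.
E[X] = (1/2)·(22/3) + (1/2)·(29/4) = 175/24.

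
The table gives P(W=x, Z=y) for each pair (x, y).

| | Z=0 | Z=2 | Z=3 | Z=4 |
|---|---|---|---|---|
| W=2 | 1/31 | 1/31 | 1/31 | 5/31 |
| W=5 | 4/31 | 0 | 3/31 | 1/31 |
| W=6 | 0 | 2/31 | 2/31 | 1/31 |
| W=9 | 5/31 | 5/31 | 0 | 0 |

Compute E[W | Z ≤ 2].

P(Z ≤ 2) = 18/31.
Σ W·P over the event = 2·(1/31) + 2·(1/31) + 5·(4/31) + 6·(2/31) + 9·(5/31) + 9·(5/31) = 126/31.
E[W | Z ≤ 2] = (126/31) / (18/31) = 7.

7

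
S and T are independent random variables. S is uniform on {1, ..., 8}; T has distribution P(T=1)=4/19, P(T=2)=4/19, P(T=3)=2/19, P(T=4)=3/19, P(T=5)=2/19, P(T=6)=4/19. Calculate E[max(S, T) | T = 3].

39/8

P(T = 3) = 2/19.
Summing max(S,T)·P(x,y) over outcomes with T = 3 gives 39/76.
E[max(S, T) | T = 3] = (39/76) / (2/19) = 39/8.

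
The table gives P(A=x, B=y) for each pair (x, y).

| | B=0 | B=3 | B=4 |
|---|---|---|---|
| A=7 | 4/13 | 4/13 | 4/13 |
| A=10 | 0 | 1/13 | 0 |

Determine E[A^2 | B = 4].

49

P(B = 4) = 4/13.
Σ A^2·P over the event = 49·(4/13) = 196/13.
E[A^2 | B = 4] = (196/13) / (4/13) = 49.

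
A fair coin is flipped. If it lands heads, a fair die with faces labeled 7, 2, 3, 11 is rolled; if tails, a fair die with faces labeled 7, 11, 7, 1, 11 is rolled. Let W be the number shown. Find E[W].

263/40

E[W | heads] = (7+2+3+11)/4 = 23/4.
E[W | tails] = (7+11+7+1+11)/5 = 37/5.
By the law of total expectation,
E[W] = (1/2)·(23/4) + (1/2)·(37/5) = 263/40.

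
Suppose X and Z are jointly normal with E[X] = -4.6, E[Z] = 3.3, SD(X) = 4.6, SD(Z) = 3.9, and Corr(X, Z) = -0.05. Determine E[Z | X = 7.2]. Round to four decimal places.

2.7998

E[Z | X=x] = μ_Z + ρ(σ_Z/σ_X)(x − μ_X) for jointly normal variables.
E[Z | X=7.2] = 3.3 + (-0.05)·(3.9/4.6)·(7.2 − (-4.6)) = 3.3 + (-0.042391)·(11.8) = 2.7998.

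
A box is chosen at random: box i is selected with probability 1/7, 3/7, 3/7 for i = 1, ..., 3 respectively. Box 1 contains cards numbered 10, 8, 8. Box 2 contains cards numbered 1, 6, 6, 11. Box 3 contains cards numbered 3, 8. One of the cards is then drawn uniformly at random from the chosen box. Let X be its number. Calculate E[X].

E[X | box 1] = (10+8+8)/3 = 26/3.
E[X | box 2] = (1+6+6+11)/4 = 6.
E[X | box 3] = (3+8)/2 = 11/2.
E[X] = (1/7)·(26/3) + (3/7)·(6) + (3/7)·(11/2) = 37/6.

37/6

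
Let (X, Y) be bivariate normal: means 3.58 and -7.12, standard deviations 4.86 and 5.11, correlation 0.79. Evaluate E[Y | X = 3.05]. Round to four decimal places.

-7.5602

The regression of Y on X has slope ρ·σ_Y/σ_X and passes through (μ_X, μ_Y).
E[Y | X=3.05] = -7.12 + (0.79)·(5.11/4.86)·(3.05 − (3.58)) = -7.12 + (0.83064)·(-0.53) = -7.5602.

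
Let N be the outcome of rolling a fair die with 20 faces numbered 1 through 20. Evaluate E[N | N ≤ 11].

6

Given N ≤ 11, N is equally likely to be any of {1, 2, 3, 4, 5, 6, 7, 8, 9, 10, 11}.
E[N | N ≤ 11] = (1 + 2 + 3 + 4 + 5 + 6 + 7 + 8 + 9 + 10 + 11) / 11 = 6.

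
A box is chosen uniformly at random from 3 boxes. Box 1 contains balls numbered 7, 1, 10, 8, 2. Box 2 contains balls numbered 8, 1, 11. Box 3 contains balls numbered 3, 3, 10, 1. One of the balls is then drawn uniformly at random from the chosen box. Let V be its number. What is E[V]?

E[V | box 1] = (7+1+10+8+2)/5 = 28/5.
E[V | box 2] = (8+1+11)/3 = 20/3.
E[V | box 3] = (3+3+10+1)/4 = 17/4.
By the law of total expectation,
E[V] = (1/3)·(28/5) + (1/3)·(20/3) + (1/3)·(17/4) = 991/180.

991/180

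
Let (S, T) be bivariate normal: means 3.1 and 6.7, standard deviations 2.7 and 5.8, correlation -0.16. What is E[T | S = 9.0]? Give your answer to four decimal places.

4.6721

For a bivariate normal, E[T | S=x] = μ_T + ρ·(σ_T/σ_S)·(x − μ_S).
E[T | S=9.0] = 6.7 + (-0.16)·(5.8/2.7)·(9.0 − (3.1)) = 6.7 + (-0.343704)·(5.9) = 4.6721.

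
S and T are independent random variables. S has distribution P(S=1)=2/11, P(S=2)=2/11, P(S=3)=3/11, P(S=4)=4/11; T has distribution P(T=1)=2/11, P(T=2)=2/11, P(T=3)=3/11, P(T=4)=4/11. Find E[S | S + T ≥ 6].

223/65

P(S + T ≥ 6) = 65/121.
Summing S·P(x,y) over outcomes with S + T ≥ 6 gives 223/121.
E[S | S + T ≥ 6] = (223/121) / (65/121) = 223/65.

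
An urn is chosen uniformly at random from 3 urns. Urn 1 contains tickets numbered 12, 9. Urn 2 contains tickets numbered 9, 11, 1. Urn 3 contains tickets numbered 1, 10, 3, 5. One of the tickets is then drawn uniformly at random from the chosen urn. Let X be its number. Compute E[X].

89/12

E[X | urn 1] = (12+9)/2 = 21/2.
E[X | urn 2] = (9+11+1)/3 = 7.
E[X | urn 3] = (1+10+3+5)/4 = 19/4.
E[X] = (1/3)·(21/2) + (1/3)·(7) + (1/3)·(19/4) = 89/12.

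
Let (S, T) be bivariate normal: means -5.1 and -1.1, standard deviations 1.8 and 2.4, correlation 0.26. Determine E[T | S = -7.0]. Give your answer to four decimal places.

-1.7587

For a bivariate normal, E[T | S=x] = μ_T + ρ·(σ_T/σ_S)·(x − μ_S).
E[T | S=-7.0] = -1.1 + (0.26)·(2.4/1.8)·(-7.0 − (-5.1)) = -1.1 + (0.34667)·(-1.9) = -1.7587.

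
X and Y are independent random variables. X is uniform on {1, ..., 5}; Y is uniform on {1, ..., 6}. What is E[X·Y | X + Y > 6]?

P(X + Y > 6) = 1/2.
Summing XY·P(x,y) over outcomes with X + Y > 6 gives 49/6.
E[X·Y | X + Y > 6] = (49/6) / (1/2) = 49/3.

49/3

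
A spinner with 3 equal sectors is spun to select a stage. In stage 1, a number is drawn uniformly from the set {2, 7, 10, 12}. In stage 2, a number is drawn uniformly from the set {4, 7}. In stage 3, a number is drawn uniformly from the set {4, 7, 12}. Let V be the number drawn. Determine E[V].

E[V | stage 1] = (2+7+10+12)/4 = 31/4.
E[V | stage 2] = (4+7)/2 = 11/2.
E[V | stage 3] = (4+7+12)/3 = 23/3.
By the law of total expectation,
E[V] = (1/3)·(31/4) + (1/3)·(11/2) + (1/3)·(23/3) = 251/36.

251/36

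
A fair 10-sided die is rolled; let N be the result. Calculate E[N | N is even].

6

Given N is even, N is equally likely to be any of {2, 4, 6, 8, 10}.
E[N | N is even] = (2 + 4 + 6 + 8 + 10) / 5 = 6.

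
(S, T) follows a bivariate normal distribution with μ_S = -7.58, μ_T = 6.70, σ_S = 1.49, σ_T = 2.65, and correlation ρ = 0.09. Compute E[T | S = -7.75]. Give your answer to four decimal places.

The regression of T on S has slope ρ·σ_T/σ_S and passes through (μ_S, μ_T).
E[T | S=-7.75] = 6.70 + (0.09)·(2.65/1.49)·(-7.75 − (-7.58)) = 6.70 + (0.16007)·(-0.17) = 6.6728.

6.6728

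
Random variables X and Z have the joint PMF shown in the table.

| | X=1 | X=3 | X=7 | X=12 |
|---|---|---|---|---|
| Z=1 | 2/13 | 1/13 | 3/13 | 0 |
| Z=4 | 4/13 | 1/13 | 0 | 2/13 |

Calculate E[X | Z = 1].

13/3

P(Z = 1) = 6/13.
Σ X·P over the event = 1·(2/13) + 3·(1/13) + 7·(3/13) = 2.
E[X | Z = 1] = (2) / (6/13) = 13/3.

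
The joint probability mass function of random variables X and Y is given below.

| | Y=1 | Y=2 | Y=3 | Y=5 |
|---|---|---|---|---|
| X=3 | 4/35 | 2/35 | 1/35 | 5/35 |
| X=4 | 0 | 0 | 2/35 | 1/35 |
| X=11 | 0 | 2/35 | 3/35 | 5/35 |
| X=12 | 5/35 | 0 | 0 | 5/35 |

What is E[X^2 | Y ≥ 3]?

P(Y ≥ 3) = 22/35.
Σ X^2·P over the event = 9·(1/35) + 9·(5/35) + 16·(2/35) + 16·(1/35) + 121·(3/35) + 121·(5/35) + 144·(5/35) = 358/7.
E[X^2 | Y ≥ 3] = (358/7) / (22/35) = 895/11.

895/11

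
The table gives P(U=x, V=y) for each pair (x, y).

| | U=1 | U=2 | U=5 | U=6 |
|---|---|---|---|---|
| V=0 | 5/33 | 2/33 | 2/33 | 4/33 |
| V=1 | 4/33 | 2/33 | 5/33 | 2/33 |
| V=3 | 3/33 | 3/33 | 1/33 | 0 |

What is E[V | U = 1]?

P(U = 1) = 4/11.
Σ V·P over the event = 0·(5/33) + 1·(4/33) + 3·(3/33) = 13/33.
E[V | U = 1] = (13/33) / (4/11) = 13/12.

13/12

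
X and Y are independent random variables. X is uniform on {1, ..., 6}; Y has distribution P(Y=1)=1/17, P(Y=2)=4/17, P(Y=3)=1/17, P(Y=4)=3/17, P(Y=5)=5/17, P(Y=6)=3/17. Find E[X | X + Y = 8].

P(X + Y = 8) = 8/51.
Summing X·P(x,y) over outcomes with X + Y = 8 gives 31/51.
E[X | X + Y = 8] = (31/51) / (8/51) = 31/8.

31/8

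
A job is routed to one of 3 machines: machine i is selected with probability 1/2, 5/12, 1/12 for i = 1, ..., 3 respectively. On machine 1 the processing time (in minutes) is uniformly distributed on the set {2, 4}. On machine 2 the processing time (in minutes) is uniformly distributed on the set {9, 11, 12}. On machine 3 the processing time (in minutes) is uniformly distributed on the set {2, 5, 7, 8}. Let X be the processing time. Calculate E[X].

461/72

E[X | machine 1] = (2+4)/2 = 3.
E[X | machine 2] = (9+11+12)/3 = 32/3.
E[X | machine 3] = (2+5+7+8)/4 = 11/2.
By the law of total expectation,
E[X] = (1/2)·(3) + (5/12)·(32/3) + (1/12)·(11/2) = 461/72.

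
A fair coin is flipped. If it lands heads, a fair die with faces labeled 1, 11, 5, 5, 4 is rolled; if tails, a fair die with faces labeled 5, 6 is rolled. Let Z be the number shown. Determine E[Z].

107/20

E[Z | heads] = (1+11+5+5+4)/5 = 26/5.
E[Z | tails] = (5+6)/2 = 11/2.
By the law of total expectation,
E[Z] = (1/2)·(26/5) + (1/2)·(11/2) = 107/20.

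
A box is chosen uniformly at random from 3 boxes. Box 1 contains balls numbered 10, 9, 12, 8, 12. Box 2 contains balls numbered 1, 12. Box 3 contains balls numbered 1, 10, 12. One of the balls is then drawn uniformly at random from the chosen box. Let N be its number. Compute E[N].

731/90

E[N | box 1] = (10+9+12+8+12)/5 = 51/5.
E[N | box 2] = (1+12)/2 = 13/2.
E[N | box 3] = (1+10+12)/3 = 23/3.
By the law of total expectation,
E[N] = (1/3)·(51/5) + (1/3)·(13/2) + (1/3)·(23/3) = 731/90.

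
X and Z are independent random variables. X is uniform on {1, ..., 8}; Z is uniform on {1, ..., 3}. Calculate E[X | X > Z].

P(X > Z) = 3/4.
Summing X·P(x,y) over outcomes with X > Z gives 49/12.
E[X | X > Z] = (49/12) / (3/4) = 49/9.

49/9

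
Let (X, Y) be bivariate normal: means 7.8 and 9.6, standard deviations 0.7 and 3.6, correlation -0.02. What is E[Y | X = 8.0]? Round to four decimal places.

9.5794

The regression of Y on X has slope ρ·σ_Y/σ_X and passes through (μ_X, μ_Y).
E[Y | X=8.0] = 9.6 + (-0.02)·(3.6/0.7)·(8.0 − (7.8)) = 9.6 + (-0.10286)·(0.2) = 9.5794.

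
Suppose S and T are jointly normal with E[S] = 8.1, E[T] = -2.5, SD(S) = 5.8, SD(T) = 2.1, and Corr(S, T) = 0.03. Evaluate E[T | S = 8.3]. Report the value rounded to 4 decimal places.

-2.4978

For a bivariate normal, E[T | S=x] = μ_T + ρ·(σ_T/σ_S)·(x − μ_S).
E[T | S=8.3] = -2.5 + (0.03)·(2.1/5.8)·(8.3 − (8.1)) = -2.5 + (0.010862)·(0.2) = -2.4978.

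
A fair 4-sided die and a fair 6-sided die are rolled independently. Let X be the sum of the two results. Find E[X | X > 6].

P(X > 6) = 5/12.
Σ over the event: 7·1/6 + 8·1/8 + 9·1/12 + 10·1/24 = 10/3.
E[X | X > 6] = (10/3) / (5/12) = 8.

8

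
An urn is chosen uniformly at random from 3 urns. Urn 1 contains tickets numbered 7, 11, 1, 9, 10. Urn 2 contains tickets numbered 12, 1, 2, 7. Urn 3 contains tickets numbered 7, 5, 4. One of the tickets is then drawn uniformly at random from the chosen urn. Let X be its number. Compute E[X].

553/90

E[X | urn 1] = (7+11+1+9+10)/5 = 38/5.
E[X | urn 2] = (12+1+2+7)/4 = 11/2.
E[X | urn 3] = (7+5+4)/3 = 16/3.
E[X] = (1/3)·(38/5) + (1/3)·(11/2) + (1/3)·(16/3) = 553/90.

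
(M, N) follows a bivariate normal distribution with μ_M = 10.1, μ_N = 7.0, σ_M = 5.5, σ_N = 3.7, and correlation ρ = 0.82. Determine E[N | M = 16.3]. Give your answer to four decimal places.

10.4201

For a bivariate normal, E[N | M=x] = μ_N + ρ·(σ_N/σ_M)·(x − μ_M).
E[N | M=16.3] = 7.0 + (0.82)·(3.7/5.5)·(16.3 − (10.1)) = 7.0 + (0.551636)·(6.2) = 10.4201.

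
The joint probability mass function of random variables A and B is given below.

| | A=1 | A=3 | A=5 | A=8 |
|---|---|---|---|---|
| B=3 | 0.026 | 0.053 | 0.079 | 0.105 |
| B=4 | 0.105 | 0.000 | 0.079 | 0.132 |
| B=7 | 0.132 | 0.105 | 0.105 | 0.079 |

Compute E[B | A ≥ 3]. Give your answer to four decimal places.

P(A ≥ 3) = 0.737.
Σ B·P over the event = 3·(0.053) + 7·(0.105) + 3·(0.079) + 4·(0.079) + 7·(0.105) + 3·(0.105) + 4·(0.132) + 7·(0.079) = 3.578.
E[B | A ≥ 3] = (3.578) / (0.737) = 4.8548.

4.8548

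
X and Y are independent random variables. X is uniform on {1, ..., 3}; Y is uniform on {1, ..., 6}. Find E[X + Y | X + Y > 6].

23/3

P(X + Y > 6) = 1/3.
Summing (X+Y)·P(x,y) over outcomes with X + Y > 6 gives 23/9.
E[X + Y | X + Y > 6] = (23/9) / (1/3) = 23/3.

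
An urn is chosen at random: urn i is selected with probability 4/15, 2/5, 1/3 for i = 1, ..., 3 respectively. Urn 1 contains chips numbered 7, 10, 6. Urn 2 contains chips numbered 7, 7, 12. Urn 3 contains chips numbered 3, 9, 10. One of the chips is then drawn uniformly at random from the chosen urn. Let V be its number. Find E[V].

358/45

E[V | urn 1] = (7+10+6)/3 = 23/3.
E[V | urn 2] = (7+7+12)/3 = 26/3.
E[V | urn 3] = (3+9+10)/3 = 22/3.
By the law of total expectation,
E[V] = (4/15)·(23/3) + (2/5)·(26/3) + (1/3)·(22/3) = 358/45.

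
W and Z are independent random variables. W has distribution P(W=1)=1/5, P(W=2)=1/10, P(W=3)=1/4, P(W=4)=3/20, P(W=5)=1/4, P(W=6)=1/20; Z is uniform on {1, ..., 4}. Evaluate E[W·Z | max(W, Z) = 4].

212/23

P(max(W, Z) = 4) = 23/80.
Summing WZ·P(x,y) over outcomes with max(W, Z) = 4 gives 53/20.
E[W·Z | max(W, Z) = 4] = (53/20) / (23/80) = 212/23.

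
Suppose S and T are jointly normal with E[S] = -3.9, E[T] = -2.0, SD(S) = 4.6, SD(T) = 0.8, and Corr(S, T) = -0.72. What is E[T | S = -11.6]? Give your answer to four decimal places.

E[T | S=x] = μ_T + ρ(σ_T/σ_S)(x − μ_S) for jointly normal variables.
E[T | S=-11.6] = -2.0 + (-0.72)·(0.8/4.6)·(-11.6 − (-3.9)) = -2.0 + (-0.12522)·(-7.7) = -1.0358.

-1.0358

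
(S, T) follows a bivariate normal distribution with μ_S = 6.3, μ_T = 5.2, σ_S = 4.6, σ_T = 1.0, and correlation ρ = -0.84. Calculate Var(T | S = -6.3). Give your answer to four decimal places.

0.2944

For a bivariate normal, Var(T | S=x) = σ_T²(1 − ρ²).
Var(T | S=-6.3) = (1.0)²·(1 − (-0.84)²) = 1·0.2944 = 0.2944.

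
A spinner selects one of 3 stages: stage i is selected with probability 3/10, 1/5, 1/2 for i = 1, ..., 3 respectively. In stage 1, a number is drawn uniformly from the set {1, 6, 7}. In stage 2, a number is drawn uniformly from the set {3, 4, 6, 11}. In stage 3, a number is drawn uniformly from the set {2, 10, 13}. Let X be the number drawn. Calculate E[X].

203/30

E[X | stage 1] = (1+6+7)/3 = 14/3.
E[X | stage 2] = (3+4+6+11)/4 = 6.
E[X | stage 3] = (2+10+13)/3 = 25/3.
E[X] = (3/10)·(14/3) + (1/5)·(6) + (1/2)·(25/3) = 203/30.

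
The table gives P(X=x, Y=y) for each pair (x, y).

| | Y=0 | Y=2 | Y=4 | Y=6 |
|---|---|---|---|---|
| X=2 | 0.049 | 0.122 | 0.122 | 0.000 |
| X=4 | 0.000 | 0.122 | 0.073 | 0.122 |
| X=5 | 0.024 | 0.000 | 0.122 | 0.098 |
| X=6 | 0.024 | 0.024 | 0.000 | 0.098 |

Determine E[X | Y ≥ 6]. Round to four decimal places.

P(Y ≥ 6) = 0.318.
Summing X·P(X=x,Y=y) over the conditioning event gives 1.566.
E[X | Y ≥ 6] = (1.566) / (0.318) = 4.9245.

4.9245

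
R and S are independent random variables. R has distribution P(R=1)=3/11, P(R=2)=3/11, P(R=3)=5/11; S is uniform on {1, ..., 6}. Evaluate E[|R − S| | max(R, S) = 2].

2/3

P(max(R, S) = 2) = 3/22.
Summing |R−S|·P(x,y) over outcomes with max(R, S) = 2 gives 1/11.
E[|R − S| | max(R, S) = 2] = (1/11) / (3/22) = 2/3.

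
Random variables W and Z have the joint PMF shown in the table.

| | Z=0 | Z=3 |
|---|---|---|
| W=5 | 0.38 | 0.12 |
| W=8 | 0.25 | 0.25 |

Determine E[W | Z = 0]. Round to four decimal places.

P(Z = 0) = 0.63.
Σ W·P over the event = 5·(0.38) + 8·(0.25) = 3.90.
E[W | Z = 0] = (3.90) / (0.63) = 6.1905.

6.1905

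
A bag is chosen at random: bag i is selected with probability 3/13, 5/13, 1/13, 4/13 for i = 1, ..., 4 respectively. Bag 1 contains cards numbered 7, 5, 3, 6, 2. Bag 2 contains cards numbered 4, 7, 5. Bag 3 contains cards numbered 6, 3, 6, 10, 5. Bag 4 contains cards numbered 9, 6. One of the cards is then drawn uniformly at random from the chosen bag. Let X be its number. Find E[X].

E[X | bag 1] = (7+5+3+6+2)/5 = 23/5.
E[X | bag 2] = (4+7+5)/3 = 16/3.
E[X | bag 3] = (6+3+6+10+5)/5 = 6.
E[X | bag 4] = (9+6)/2 = 15/2.
E[X] = (3/13)·(23/5) + (5/13)·(16/3) + (1/13)·(6) + (4/13)·(15/2) = 1147/195.

1147/195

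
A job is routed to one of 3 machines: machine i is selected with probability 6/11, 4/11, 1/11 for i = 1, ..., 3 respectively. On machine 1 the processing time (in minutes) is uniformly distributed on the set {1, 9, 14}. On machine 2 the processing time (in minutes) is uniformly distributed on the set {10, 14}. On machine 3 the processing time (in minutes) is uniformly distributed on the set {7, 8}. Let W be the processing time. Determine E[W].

E[W | machine 1] = (1+9+14)/3 = 8.
E[W | machine 2] = (10+14)/2 = 12.
E[W | machine 3] = (7+8)/2 = 15/2.
E[W] = (6/11)·(8) + (4/11)·(12) + (1/11)·(15/2) = 207/22.

207/22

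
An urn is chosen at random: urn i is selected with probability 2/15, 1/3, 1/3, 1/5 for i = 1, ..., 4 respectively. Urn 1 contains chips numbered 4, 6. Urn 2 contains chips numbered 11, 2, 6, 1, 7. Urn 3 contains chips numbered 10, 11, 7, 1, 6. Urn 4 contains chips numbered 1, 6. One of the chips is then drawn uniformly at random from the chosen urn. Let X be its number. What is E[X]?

11/2

E[X | urn 1] = (4+6)/2 = 5.
E[X | urn 2] = (11+2+6+1+7)/5 = 27/5.
E[X | urn 3] = (10+11+7+1+6)/5 = 7.
E[X | urn 4] = (1+6)/2 = 7/2.
E[X] = (2/15)·(5) + (1/3)·(27/5) + (1/3)·(7) + (1/5)·(7/2) = 11/2.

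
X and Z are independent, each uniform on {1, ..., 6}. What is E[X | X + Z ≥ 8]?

14/3

P(X + Z ≥ 8) = 5/12.
Summing X·P(x,y) over outcomes with X + Z ≥ 8 gives 35/18.
E[X | X + Z ≥ 8] = (35/18) / (5/12) = 14/3.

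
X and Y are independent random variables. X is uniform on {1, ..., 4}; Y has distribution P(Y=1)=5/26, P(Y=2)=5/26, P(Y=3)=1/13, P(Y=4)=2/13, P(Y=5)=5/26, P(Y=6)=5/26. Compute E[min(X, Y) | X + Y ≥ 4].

198/89

P(X + Y ≥ 4) = 89/104.
Summing min(X,Y)·P(x,y) over outcomes with X + Y ≥ 4 gives 99/52.
E[min(X, Y) | X + Y ≥ 4] = (99/52) / (89/104) = 198/89.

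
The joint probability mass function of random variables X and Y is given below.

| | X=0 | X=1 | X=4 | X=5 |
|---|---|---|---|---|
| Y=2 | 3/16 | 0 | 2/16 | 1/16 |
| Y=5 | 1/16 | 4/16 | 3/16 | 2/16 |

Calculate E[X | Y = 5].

13/5

P(Y = 5) = 5/8.
Summing X·P(X=x,Y=y) over the conditioning event gives 13/8.
E[X | Y = 5] = (13/8) / (5/8) = 13/5.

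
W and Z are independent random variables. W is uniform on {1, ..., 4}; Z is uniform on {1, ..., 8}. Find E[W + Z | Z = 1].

Outcomes with Z = 1: (1,1), (2,1), (3,1), (4,1), each with probability 1/32.
E[W + Z | Z = 1] = (2 + 3 + 4 + 5) / 4 = 7/2.

7/2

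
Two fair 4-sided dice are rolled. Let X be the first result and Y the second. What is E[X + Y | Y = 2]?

9/2

Outcomes with Y = 2: (1,2), (2,2), (3,2), (4,2), each with probability 1/16.
E[X + Y | Y = 2] = (3 + 4 + 5 + 6) / 4 = 9/2.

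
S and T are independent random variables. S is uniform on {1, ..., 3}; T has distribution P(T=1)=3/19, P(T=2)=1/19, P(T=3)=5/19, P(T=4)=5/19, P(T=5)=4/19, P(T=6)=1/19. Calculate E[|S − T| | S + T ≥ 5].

P(S + T ≥ 5) = 41/57.
Summing |S−T|·P(x,y) over outcomes with S + T ≥ 5 gives 28/19.
E[|S − T| | S + T ≥ 5] = (28/19) / (41/57) = 84/41.

84/41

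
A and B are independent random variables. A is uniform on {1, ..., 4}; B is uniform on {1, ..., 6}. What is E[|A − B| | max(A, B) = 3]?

P(max(A, B) = 3) = 5/24.
Summing |A−B|·P(x,y) over outcomes with max(A, B) = 3 gives 1/4.
E[|A − B| | max(A, B) = 3] = (1/4) / (5/24) = 6/5.

6/5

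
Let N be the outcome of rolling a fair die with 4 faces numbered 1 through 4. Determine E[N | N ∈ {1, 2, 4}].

P(N ∈ {1, 2, 4}) = 3/4.
Σ over the event: 1·1/4 + 2·1/4 + 4·1/4 = 7/4.
E[N | N ∈ {1, 2, 4}] = (7/4) / (3/4) = 7/3.

7/3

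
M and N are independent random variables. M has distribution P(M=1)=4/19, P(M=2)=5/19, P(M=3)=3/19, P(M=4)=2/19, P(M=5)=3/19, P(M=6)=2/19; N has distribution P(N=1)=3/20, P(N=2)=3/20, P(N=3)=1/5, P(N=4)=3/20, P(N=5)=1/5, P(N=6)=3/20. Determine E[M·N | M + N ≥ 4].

4052/341

P(M + N ≥ 4) = 341/380.
Summing MN·P(x,y) over outcomes with M + N ≥ 4 gives 1013/95.
E[M·N | M + N ≥ 4] = (1013/95) / (341/380) = 4052/341.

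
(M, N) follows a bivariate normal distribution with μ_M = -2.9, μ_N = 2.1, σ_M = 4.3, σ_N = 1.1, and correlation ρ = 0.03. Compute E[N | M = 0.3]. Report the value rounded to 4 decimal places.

2.1246

The regression of N on M has slope ρ·σ_N/σ_M and passes through (μ_M, μ_N).
E[N | M=0.3] = 2.1 + (0.03)·(1.1/4.3)·(0.3 − (-2.9)) = 2.1 + (0.0076744)·(3.2) = 2.1246.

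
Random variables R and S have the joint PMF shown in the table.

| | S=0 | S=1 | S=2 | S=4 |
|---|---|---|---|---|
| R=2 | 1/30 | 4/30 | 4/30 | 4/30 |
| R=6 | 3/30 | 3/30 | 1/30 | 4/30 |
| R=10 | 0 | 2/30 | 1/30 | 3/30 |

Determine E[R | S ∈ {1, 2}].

P(S ∈ {1, 2}) = 1/2.
Σ R·P over the event = 2·(4/30) + 2·(4/30) + 6·(3/30) + 6·(1/30) + 10·(2/30) + 10·(1/30) = 7/3.
E[R | S ∈ {1, 2}] = (7/3) / (1/2) = 14/3.

14/3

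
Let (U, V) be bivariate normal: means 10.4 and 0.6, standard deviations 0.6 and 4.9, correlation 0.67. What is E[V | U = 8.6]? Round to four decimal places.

-9.2490

E[V | U=x] = μ_V + ρ(σ_V/σ_U)(x − μ_U) for jointly normal variables.
E[V | U=8.6] = 0.6 + (0.67)·(4.9/0.6)·(8.6 − (10.4)) = 0.6 + (5.47167)·(-1.8) = -9.2490.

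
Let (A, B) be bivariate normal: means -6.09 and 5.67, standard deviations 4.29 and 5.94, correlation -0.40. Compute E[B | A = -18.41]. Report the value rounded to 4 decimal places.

For a bivariate normal, E[B | A=x] = μ_B + ρ·(σ_B/σ_A)·(x − μ_A).
E[B | A=-18.41] = 5.67 + (-0.40)·(5.94/4.29)·(-18.41 − (-6.09)) = 5.67 + (-0.55385)·(-12.32) = 12.4934.

12.4934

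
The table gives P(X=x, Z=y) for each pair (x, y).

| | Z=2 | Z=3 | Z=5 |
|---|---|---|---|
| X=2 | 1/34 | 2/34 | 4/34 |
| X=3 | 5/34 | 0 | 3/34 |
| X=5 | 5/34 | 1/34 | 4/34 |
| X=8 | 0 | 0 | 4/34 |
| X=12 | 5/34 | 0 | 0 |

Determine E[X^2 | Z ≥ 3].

24

P(Z ≥ 3) = 9/17.
Σ X^2·P over the event = 4·(2/34) + 4·(4/34) + 9·(3/34) + 25·(1/34) + 25·(4/34) + 64·(4/34) = 216/17.
E[X^2 | Z ≥ 3] = (216/17) / (9/17) = 24.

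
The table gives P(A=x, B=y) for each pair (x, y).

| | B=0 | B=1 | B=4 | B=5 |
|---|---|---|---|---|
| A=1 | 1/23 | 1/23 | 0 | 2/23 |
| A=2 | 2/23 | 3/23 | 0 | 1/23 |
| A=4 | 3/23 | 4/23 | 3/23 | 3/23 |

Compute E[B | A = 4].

31/13

P(A = 4) = 13/23.
Σ B·P over the event = 0·(3/23) + 1·(4/23) + 4·(3/23) + 5·(3/23) = 31/23.
E[B | A = 4] = (31/23) / (13/23) = 31/13.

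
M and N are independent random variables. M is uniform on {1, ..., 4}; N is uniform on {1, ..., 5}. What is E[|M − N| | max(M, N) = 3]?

P(max(M, N) = 3) = 1/4.
Summing |M−N|·P(x,y) over outcomes with max(M, N) = 3 gives 3/10.
E[|M − N| | max(M, N) = 3] = (3/10) / (1/4) = 6/5.

6/5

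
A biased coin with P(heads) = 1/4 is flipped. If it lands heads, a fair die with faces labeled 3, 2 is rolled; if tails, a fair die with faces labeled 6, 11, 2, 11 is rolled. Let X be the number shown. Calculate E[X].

E[X | heads] = (3+2)/2 = 5/2.
E[X | tails] = (6+11+2+11)/4 = 15/2.
E[X] = (1/4)·(5/2) + (3/4)·(15/2) = 25/4.

25/4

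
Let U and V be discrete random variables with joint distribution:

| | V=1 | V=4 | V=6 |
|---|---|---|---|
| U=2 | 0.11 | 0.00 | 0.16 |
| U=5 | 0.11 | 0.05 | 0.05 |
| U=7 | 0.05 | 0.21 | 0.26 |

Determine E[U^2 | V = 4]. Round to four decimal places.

44.3846

P(V = 4) = 0.26.
Summing U^2·P(U=x,V=y) over the conditioning event gives 11.54.
E[U^2 | V = 4] = (11.54) / (0.26) = 44.3846.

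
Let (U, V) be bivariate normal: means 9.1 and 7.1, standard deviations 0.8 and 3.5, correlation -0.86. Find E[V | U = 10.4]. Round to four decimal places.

2.2088

E[V | U=x] = μ_V + ρ(σ_V/σ_U)(x − μ_U) for jointly normal variables.
E[V | U=10.4] = 7.1 + (-0.86)·(3.5/0.8)·(10.4 − (9.1)) = 7.1 + (-3.7625)·(1.3) = 2.2088.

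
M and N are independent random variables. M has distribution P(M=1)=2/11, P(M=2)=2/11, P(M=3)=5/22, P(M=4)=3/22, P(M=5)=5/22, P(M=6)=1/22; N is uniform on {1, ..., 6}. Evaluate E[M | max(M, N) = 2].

5/3

P(max(M, N) = 2) = 1/11.
Summing M·P(x,y) over outcomes with max(M, N) = 2 gives 5/33.
E[M | max(M, N) = 2] = (5/33) / (1/11) = 5/3.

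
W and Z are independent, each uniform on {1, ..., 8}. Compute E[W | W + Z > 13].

P(W + Z > 13) = 3/32.
Summing W·P(x,y) over outcomes with W + Z > 13 gives 11/16.
E[W | W + Z > 13] = (11/16) / (3/32) = 22/3.

22/3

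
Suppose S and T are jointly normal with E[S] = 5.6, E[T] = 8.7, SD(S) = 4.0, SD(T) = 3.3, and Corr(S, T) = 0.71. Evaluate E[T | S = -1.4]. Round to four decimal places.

4.5998

The regression of T on S has slope ρ·σ_T/σ_S and passes through (μ_S, μ_T).
E[T | S=-1.4] = 8.7 + (0.71)·(3.3/4.0)·(-1.4 − (5.6)) = 8.7 + (0.58575)·(-7) = 4.5998.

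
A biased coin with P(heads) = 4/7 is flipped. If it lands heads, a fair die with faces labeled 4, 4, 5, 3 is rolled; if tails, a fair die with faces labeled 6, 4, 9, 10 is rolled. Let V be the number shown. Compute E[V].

151/28

E[V | heads] = (4+4+5+3)/4 = 4.
E[V | tails] = (6+4+9+10)/4 = 29/4.
E[V] = (4/7)·(4) + (3/7)·(29/4) = 151/28.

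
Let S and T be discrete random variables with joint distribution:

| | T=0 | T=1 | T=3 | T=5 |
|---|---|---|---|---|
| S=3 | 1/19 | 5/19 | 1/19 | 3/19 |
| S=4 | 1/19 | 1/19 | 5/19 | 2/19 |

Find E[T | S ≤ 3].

P(S ≤ 3) = 10/19.
Σ T·P over the event = 0·(1/19) + 1·(5/19) + 3·(1/19) + 5·(3/19) = 23/19.
E[T | S ≤ 3] = (23/19) / (10/19) = 23/10.

23/10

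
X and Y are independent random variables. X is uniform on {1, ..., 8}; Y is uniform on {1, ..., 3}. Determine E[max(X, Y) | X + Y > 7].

62/9

Outcomes with X + Y > 7: (5,3), (6,2), (6,3), (7,1), (7,2), (7,3), (8,1), (8,2), (8,3), each with probability 1/24.
E[max(X, Y) | X + Y > 7] = (5 + 6 + 6 + 7 + 7 + 7 + 8 + 8 + 8) / 9 = 62/9.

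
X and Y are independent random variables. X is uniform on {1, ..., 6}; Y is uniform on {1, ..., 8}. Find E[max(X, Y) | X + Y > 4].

17/3

P(X + Y > 4) = 7/8.
Summing max(X,Y)·P(x,y) over outcomes with X + Y > 4 gives 119/24.
E[max(X, Y) | X + Y > 4] = (119/24) / (7/8) = 17/3.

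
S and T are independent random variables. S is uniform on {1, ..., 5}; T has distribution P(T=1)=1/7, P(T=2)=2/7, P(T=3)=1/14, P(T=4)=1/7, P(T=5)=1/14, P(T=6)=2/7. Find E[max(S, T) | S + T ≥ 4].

P(S + T ≥ 4) = 31/35.
Summing max(S,T)·P(x,y) over outcomes with S + T ≥ 4 gives 57/14.
E[max(S, T) | S + T ≥ 4] = (57/14) / (31/35) = 285/62.

285/62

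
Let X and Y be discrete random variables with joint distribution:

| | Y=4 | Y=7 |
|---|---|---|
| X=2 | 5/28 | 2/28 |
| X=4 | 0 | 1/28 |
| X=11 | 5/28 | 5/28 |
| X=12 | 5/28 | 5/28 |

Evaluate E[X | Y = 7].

123/13

P(Y = 7) = 13/28.
Σ X·P over the event = 2·(2/28) + 4·(1/28) + 11·(5/28) + 12·(5/28) = 123/28.
E[X | Y = 7] = (123/28) / (13/28) = 123/13.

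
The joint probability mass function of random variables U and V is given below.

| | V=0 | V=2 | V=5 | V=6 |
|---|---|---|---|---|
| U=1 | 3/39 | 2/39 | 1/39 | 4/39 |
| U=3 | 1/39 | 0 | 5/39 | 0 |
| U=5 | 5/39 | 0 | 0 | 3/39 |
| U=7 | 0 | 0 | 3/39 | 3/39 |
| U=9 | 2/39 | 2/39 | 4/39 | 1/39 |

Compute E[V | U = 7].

11/2

P(U = 7) = 2/13.
Summing V·P(U=x,V=y) over the conditioning event gives 11/13.
E[V | U = 7] = (11/13) / (2/13) = 11/2.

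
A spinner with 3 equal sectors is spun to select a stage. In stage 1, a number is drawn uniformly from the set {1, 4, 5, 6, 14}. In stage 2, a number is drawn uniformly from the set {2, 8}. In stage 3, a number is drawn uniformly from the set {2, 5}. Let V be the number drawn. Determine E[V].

29/6

E[V | stage 1] = (1+4+5+6+14)/5 = 6.
E[V | stage 2] = (2+8)/2 = 5.
E[V | stage 3] = (2+5)/2 = 7/2.
E[V] = (1/3)·(6) + (1/3)·(5) + (1/3)·(7/2) = 29/6.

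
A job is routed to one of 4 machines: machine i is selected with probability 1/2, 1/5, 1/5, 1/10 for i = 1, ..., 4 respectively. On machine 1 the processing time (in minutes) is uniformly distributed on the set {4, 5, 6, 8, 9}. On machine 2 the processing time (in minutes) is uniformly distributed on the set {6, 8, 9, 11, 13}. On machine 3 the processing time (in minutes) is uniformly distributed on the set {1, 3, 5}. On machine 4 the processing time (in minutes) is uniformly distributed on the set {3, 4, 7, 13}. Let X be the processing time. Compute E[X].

1271/200

E[X | machine 1] = (4+5+6+8+9)/5 = 32/5.
E[X | machine 2] = (6+8+9+11+13)/5 = 47/5.
E[X | machine 3] = (1+3+5)/3 = 3.
E[X | machine 4] = (3+4+7+13)/4 = 27/4.
By the law of total expectation,
E[X] = (1/2)·(32/5) + (1/5)·(47/5) + (1/5)·(3) + (1/10)·(27/4) = 1271/200.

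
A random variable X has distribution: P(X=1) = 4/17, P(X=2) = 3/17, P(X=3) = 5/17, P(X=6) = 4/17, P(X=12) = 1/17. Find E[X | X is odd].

P(X is odd) = 9/17.
Σ over the event: 1·4/17 + 3·5/17 = 19/17.
E[X | X is odd] = (19/17) / (9/17) = 19/9.

19/9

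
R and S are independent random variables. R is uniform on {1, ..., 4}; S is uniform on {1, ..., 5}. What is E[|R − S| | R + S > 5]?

8/5

Outcomes with R + S > 5: (1,5), (2,4), (2,5), (3,3), (3,4), (3,5), (4,2), (4,3), (4,4), (4,5), each with probability 1/20.
E[|R − S| | R + S > 5] = (4 + 2 + 3 + 0 + 1 + 2 + 2 + 1 + 0 + 1) / 10 = 8/5.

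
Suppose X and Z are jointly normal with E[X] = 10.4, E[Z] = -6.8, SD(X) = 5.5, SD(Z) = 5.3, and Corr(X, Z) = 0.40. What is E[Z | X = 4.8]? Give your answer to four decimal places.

E[Z | X=x] = μ_Z + ρ(σ_Z/σ_X)(x − μ_X) for jointly normal variables.
E[Z | X=4.8] = -6.8 + (0.40)·(5.3/5.5)·(4.8 − (10.4)) = -6.8 + (0.38545)·(-5.6) = -8.9585.

-8.9585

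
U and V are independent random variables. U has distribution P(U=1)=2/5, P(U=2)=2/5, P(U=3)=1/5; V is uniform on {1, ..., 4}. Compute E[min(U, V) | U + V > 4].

P(U + V > 4) = 9/20.
Summing min(U,V)·P(x,y) over outcomes with U + V > 4 gives 9/10.
E[min(U, V) | U + V > 4] = (9/10) / (9/20) = 2.

2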